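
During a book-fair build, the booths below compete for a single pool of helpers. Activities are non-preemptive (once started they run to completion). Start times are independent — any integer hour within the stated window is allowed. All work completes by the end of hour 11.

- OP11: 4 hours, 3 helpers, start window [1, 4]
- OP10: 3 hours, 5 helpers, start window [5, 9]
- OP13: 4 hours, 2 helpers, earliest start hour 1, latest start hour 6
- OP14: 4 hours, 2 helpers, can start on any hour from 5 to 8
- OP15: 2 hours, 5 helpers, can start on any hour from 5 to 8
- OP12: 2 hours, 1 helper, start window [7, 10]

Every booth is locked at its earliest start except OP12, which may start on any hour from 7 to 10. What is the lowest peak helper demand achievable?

12

OP12@7: h1:5  h2:5  h3:5  h4:5  h5:12  h6:12  h7:8  h8:3  h9:0  h10:0  h11:0 → peak 12
OP12@8: h1:5  h2:5  h3:5  h4:5  h5:12  h6:12  h7:7  h8:3  h9:1  h10:0  h11:0 → peak 12
OP12@9: h1:5  h2:5  h3:5  h4:5  h5:12  h6:12  h7:7  h8:2  h9:1  h10:1  h11:0 → peak 12
OP12@10: h1:5  h2:5  h3:5  h4:5  h5:12  h6:12  h7:7  h8:2  h9:0  h10:1  h11:1 → peak 12
Best is OP12@7, peak 12.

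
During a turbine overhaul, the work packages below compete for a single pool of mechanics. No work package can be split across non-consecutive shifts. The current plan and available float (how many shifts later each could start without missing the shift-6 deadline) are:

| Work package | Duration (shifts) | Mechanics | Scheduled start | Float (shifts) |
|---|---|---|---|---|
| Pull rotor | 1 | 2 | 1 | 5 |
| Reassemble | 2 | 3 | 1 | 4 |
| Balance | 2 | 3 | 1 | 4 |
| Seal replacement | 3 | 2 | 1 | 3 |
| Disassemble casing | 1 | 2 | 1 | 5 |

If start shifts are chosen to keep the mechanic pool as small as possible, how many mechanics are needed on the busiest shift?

Early-start (Pull rotor@1, Reassemble@1, Balance@1, Seal replacement@1, Disassemble casing@1) gives peak 12: s1:12  s2:8  s3:2  s4:0  s5:0  s6:0.
Shift Balance→3, Seal replacement→2, Disassemble casing→5.
Schedule Pull rotor@1, Reassemble@1, Balance@3, Seal replacement@2, Disassemble casing@5: s1:5  s2:5  s3:5  s4:5  s5:2  s6:0 — peak 5.

5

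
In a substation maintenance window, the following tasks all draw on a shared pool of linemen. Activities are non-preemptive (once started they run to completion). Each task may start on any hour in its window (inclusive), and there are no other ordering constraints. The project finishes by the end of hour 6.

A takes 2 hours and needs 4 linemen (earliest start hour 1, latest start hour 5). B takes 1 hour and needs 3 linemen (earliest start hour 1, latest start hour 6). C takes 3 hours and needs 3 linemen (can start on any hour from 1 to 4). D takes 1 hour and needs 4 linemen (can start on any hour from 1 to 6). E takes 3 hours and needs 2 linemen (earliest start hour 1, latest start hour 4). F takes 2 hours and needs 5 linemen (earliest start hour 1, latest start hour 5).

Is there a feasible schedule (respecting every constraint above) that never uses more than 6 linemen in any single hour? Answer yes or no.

no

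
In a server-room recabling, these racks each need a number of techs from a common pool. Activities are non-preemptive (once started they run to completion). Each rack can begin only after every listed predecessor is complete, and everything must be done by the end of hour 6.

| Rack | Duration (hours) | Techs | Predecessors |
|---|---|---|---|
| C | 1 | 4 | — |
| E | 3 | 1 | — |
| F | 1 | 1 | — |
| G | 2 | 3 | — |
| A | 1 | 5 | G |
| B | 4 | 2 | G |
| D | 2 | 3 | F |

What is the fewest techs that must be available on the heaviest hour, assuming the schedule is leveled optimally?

7

Early-start (C@1, E@1, F@1, G@1, A@3, B@3, D@2) gives peak 11: h1:9  h2:7  h3:11  h4:2  h5:2  h6:2.
Shift E→2, F→2, A→5, D→3.
Schedule C@1, E@2, F@2, G@1, A@5, B@3, D@3: h1:7  h2:5  h3:6  h4:6  h5:7  h6:2 — peak 7.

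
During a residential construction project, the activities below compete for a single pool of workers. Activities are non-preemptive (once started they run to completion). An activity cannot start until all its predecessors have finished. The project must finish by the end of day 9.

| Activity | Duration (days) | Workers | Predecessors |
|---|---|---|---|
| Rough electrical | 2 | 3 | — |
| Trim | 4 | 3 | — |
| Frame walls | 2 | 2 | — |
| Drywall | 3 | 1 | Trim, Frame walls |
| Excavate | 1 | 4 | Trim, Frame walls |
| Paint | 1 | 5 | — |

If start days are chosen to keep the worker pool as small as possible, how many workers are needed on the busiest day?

5

Early-start (Rough electrical@1, Trim@1, Frame walls@1, Drywall@5, Excavate@5, Paint@1) gives peak 13: d1:13  d2:8  d3:3  d4:3  d5:5  d6:1  d7:1  d8:0  d9:0.
Shift Rough electrical→5, Excavate→7, Paint→8.
Schedule Rough electrical@5, Trim@1, Frame walls@1, Drywall@5, Excavate@7, Paint@8: d1:5  d2:5  d3:3  d4:3  d5:4  d6:4  d7:5  d8:5  d9:0 — peak 5.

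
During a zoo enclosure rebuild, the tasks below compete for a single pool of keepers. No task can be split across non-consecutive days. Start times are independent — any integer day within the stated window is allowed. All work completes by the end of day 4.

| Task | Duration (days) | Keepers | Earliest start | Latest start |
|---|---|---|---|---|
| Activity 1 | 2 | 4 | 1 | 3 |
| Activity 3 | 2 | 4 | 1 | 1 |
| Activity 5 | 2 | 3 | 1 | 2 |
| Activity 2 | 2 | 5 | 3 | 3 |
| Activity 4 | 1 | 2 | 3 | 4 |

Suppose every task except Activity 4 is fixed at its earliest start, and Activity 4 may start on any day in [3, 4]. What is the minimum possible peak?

Activity 4@3: d1:11  d2:11  d3:7  d4:5 → peak 11
Activity 4@4: d1:11  d2:11  d3:5  d4:7 → peak 11
Best is Activity 4@3, peak 11.

11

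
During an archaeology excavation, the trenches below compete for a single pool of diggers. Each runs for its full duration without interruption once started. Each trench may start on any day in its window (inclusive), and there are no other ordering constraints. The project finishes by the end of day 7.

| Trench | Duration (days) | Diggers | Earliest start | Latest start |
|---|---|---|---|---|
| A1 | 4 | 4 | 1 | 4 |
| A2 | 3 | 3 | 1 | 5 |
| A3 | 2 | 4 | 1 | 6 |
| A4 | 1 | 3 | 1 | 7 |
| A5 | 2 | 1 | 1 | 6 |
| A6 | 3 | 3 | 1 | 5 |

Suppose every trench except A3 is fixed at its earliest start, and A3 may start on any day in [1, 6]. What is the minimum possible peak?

A3@1: d1:18  d2:15  d3:10  d4:4  d5:0  d6:0  d7:0 → peak 18
A3@2: d1:14  d2:15  d3:14  d4:4  d5:0  d6:0  d7:0 → peak 15
A3@3: d1:14  d2:11  d3:14  d4:8  d5:0  d6:0  d7:0 → peak 14
A3@4: d1:14  d2:11  d3:10  d4:8  d5:4  d6:0  d7:0 → peak 14
A3@5: d1:14  d2:11  d3:10  d4:4  d5:4  d6:4  d7:0 → peak 14
A3@6: d1:14  d2:11  d3:10  d4:4  d5:0  d6:4  d7:4 → peak 14
Best is A3@3, peak 14.

14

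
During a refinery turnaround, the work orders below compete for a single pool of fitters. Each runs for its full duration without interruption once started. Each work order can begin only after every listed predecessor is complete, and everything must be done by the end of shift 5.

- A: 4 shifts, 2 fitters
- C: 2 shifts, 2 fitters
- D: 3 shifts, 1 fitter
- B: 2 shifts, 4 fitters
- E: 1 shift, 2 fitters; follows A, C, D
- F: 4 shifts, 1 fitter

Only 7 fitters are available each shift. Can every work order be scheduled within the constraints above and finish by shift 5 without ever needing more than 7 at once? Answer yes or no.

Schedule A@1, C@1, D@1, B@4, E@5, F@1: s1:6  s2:6  s3:4  s4:7  s5:6 — peak 7 ≤ 7.

yes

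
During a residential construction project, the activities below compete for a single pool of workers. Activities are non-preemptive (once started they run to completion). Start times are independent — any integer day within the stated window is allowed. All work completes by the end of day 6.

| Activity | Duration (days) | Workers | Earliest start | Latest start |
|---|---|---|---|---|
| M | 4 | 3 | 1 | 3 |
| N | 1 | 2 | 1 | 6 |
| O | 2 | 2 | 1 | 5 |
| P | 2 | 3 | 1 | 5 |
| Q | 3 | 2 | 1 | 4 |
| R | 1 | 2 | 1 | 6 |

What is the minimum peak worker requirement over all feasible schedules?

6

Early-start (M@1, N@1, O@1, P@1, Q@1, R@1) gives peak 14: d1:14  d2:10  d3:5  d4:3  d5:0  d6:0.
Shift O→5, P→2, Q→4, R→5.
Schedule M@1, N@1, O@5, P@2, Q@4, R@5: d1:5  d2:6  d3:6  d4:5  d5:6  d6:4 — peak 6.
Total worker-days = 32 over 6 days ⇒ peak ≥ ⌈32/6⌉ = 6, so 6 is optimal.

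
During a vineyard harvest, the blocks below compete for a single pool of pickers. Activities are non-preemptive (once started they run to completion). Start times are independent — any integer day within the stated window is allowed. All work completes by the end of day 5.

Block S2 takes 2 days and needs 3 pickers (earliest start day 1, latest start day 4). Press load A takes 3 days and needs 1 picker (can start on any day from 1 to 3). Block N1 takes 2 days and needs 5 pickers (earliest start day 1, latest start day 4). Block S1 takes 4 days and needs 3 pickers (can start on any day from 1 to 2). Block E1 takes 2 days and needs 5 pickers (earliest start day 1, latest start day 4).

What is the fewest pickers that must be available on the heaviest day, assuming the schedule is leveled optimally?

Early-start (Block S2@1, Press load A@1, Block N1@1, Block S1@1, Block E1@1) gives peak 17: d1:17  d2:17  d3:4  d4:3  d5:0.
Shift Press load A→3, Block E1→3.
Schedule Block S2@1, Press load A@3, Block N1@1, Block S1@1, Block E1@3: d1:11  d2:11  d3:9  d4:9  d5:1 — peak 11.

11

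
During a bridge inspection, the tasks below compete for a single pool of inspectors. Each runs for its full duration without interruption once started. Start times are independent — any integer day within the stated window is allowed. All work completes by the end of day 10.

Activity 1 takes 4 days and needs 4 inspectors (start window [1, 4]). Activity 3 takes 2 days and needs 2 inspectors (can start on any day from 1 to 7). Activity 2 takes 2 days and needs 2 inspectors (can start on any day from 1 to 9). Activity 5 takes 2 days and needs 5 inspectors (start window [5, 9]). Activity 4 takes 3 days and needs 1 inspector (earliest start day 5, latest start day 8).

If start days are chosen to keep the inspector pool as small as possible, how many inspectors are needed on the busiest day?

Early-start (Activity 1@1, Activity 3@1, Activity 2@1, Activity 5@5, Activity 4@5) gives peak 8: d1:8  d2:8  d3:4  d4:4  d5:6  d6:6  d7:1  d8:0  d9:0  d10:0.
Shift Activity 3→5, Activity 2→5, Activity 5→8.
Schedule Activity 1@1, Activity 3@5, Activity 2@5, Activity 5@8, Activity 4@5: d1:4  d2:4  d3:4  d4:4  d5:5  d6:5  d7:1  d8:5  d9:5  d10:0 — peak 5.

5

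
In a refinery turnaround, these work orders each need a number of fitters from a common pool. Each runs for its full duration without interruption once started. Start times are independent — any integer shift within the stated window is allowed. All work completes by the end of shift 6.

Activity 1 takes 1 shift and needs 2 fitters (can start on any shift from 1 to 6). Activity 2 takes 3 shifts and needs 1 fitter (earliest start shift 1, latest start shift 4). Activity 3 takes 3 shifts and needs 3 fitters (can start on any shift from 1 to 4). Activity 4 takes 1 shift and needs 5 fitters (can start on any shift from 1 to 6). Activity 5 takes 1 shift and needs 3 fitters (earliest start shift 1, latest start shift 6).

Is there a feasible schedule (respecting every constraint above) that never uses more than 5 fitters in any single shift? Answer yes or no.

yes

Schedule Activity 1@1, Activity 2@1, Activity 3@2, Activity 4@5, Activity 5@6: s1:3  s2:4  s3:4  s4:3  s5:5  s6:3 — peak 5 ≤ 5.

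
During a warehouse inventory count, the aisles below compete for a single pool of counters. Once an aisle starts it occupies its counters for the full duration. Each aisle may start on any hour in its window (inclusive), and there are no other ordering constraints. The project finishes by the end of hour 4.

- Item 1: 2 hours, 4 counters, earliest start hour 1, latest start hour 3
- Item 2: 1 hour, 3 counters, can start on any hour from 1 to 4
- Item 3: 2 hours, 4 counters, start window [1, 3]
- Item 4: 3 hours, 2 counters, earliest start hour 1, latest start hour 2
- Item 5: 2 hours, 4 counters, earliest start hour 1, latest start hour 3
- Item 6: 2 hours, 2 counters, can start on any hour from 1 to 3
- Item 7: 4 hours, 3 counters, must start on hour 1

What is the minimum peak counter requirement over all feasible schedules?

Early-start (Item 1@1, Item 2@1, Item 3@1, Item 4@1, Item 5@1, Item 6@1, Item 7@1) gives peak 22: h1:22  h2:19  h3:5  h4:3.
Shift Item 3→3, Item 4→2, Item 5→3.
Schedule Item 1@1, Item 2@1, Item 3@3, Item 4@2, Item 5@3, Item 6@1, Item 7@1: h1:12  h2:11  h3:13  h4:13 — peak 13.
Total counter-hours = 49 over 4 hours ⇒ peak ≥ ⌈49/4⌉ = 13, so 13 is optimal.

13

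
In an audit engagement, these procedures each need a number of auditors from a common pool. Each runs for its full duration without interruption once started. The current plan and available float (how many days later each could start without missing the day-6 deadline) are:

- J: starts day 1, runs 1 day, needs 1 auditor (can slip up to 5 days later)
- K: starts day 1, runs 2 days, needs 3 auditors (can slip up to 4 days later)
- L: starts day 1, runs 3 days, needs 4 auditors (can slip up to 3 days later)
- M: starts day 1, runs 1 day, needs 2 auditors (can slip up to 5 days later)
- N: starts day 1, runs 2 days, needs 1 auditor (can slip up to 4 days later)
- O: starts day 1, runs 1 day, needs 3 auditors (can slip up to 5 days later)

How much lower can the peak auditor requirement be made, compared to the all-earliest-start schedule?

Early-start peak: d1:14  d2:8  d3:4  d4:0  d5:0  d6:0 ⇒ 14.
Leveled (J@1, K@1, L@3, M@2, N@3, O@6): d1:4  d2:5  d3:5  d4:5  d5:4  d6:3 ⇒ 5.
Reduction 14 − 5 = 9.

9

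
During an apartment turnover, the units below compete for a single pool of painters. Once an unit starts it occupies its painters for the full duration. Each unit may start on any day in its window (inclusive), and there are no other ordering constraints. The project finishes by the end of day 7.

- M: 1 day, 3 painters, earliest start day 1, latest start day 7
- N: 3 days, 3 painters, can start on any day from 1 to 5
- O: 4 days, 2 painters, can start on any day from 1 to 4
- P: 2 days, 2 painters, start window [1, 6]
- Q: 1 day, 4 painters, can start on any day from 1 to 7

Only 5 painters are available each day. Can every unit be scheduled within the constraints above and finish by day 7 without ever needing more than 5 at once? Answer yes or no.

Schedule M@1, N@2, O@1, P@5, Q@7: d1:5  d2:5  d3:5  d4:5  d5:2  d6:2  d7:4 — peak 5 ≤ 5.

yes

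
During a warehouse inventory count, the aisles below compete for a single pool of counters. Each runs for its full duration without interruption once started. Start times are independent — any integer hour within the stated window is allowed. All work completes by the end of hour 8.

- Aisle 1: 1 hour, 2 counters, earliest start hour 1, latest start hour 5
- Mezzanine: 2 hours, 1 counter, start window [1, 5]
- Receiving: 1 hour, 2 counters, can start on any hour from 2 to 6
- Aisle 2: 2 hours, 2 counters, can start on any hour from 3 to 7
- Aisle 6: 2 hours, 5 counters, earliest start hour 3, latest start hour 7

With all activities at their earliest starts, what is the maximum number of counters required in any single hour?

7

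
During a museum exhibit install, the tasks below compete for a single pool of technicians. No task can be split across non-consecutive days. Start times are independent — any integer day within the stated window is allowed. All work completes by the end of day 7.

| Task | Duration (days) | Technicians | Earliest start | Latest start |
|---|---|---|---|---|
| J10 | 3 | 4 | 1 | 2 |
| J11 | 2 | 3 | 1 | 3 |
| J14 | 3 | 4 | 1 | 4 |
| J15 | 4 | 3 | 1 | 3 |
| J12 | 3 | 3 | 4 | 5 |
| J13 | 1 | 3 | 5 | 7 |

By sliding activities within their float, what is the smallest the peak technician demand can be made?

10

Early-start (J10@1, J11@1, J14@1, J15@1, J12@4, J13@5) gives peak 14: d1:14  d2:14  d3:11  d4:6  d5:6  d6:3  d7:0.
Shift J14→4.
Schedule J10@1, J11@1, J14@4, J15@1, J12@4, J13@5: d1:10  d2:10  d3:7  d4:10  d5:10  d6:7  d7:0 — peak 10.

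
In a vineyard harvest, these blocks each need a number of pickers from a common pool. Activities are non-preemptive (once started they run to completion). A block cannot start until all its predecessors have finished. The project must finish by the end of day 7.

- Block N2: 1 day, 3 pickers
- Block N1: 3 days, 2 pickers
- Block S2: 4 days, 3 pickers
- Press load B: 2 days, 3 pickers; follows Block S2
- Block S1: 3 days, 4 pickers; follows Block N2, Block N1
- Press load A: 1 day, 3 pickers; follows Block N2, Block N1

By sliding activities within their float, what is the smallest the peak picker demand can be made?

Early-start (Block N2@1, Block N1@1, Block S2@1, Press load B@5, Block S1@4, Press load A@4) gives peak 10: d1:8  d2:5  d3:5  d4:10  d5:7  d6:7  d7:0.
Shift Block S2→2, Press load B→6, Press load A→7.
Schedule Block N2@1, Block N1@1, Block S2@2, Press load B@6, Block S1@4, Press load A@7: d1:5  d2:5  d3:5  d4:7  d5:7  d6:7  d7:6 — peak 7.

7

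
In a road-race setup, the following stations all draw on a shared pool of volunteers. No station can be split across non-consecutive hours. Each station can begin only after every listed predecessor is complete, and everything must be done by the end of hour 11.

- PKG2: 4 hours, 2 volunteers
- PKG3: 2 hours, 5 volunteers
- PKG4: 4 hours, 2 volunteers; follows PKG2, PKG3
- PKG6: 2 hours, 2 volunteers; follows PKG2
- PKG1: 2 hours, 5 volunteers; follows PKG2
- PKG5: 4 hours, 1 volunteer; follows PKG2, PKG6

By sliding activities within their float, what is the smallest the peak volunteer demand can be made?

Early-start (PKG2@1, PKG3@1, PKG4@5, PKG6@5, PKG1@5, PKG5@7) gives peak 9: h1:7  h2:7  h3:2  h4:2  h5:9  h6:9  h7:3  h8:3  h9:1  h10:1  h11:0.
Shift PKG1→9.
Schedule PKG2@1, PKG3@1, PKG4@5, PKG6@5, PKG1@9, PKG5@7: h1:7  h2:7  h3:2  h4:2  h5:4  h6:4  h7:3  h8:3  h9:6  h10:6  h11:0 — peak 7.

7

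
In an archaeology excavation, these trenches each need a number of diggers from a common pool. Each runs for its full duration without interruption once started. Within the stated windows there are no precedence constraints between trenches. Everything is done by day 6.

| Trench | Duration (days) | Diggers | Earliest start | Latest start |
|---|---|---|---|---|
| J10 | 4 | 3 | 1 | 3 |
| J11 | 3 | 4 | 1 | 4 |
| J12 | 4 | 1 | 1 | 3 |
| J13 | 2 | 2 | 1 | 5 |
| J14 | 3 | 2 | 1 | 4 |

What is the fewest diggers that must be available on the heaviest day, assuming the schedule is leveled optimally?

Early-start (J10@1, J11@1, J12@1, J13@1, J14@1) gives peak 12: d1:12  d2:12  d3:10  d4:4  d5:0  d6:0.
Shift J13→4, J14→4.
Schedule J10@1, J11@1, J12@1, J13@4, J14@4: d1:8  d2:8  d3:8  d4:8  d5:4  d6:2 — peak 8.

8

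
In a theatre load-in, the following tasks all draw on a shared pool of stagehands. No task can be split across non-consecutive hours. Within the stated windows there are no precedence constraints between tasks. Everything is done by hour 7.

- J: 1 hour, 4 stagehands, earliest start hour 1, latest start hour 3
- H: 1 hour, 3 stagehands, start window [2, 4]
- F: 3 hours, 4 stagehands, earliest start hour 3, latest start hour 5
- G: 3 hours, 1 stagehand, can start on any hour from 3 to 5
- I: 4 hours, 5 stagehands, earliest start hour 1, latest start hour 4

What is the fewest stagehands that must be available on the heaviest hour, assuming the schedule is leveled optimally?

9

Early-start (J@1, H@2, F@3, G@3, I@1) gives peak 10: h1:9  h2:8  h3:10  h4:10  h5:5  h6:0  h7:0.
Shift G→5.
Schedule J@1, H@2, F@3, G@5, I@1: h1:9  h2:8  h3:9  h4:9  h5:5  h6:1  h7:1 — peak 9.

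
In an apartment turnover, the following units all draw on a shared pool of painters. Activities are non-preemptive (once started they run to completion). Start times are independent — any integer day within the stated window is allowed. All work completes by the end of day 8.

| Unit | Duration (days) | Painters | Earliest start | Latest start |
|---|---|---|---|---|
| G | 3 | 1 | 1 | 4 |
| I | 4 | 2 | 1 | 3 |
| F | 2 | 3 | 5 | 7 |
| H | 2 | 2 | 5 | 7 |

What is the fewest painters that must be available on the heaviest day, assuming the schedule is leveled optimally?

3

Early-start (G@1, I@1, F@5, H@5) gives peak 5: d1:3  d2:3  d3:3  d4:2  d5:5  d6:5  d7:0  d8:0.
Shift H→7.
Schedule G@1, I@1, F@5, H@7: d1:3  d2:3  d3:3  d4:2  d5:3  d6:3  d7:2  d8:2 — peak 3.
Total painter-days = 21 over 8 days ⇒ peak ≥ ⌈21/8⌉ = 3, so 3 is optimal.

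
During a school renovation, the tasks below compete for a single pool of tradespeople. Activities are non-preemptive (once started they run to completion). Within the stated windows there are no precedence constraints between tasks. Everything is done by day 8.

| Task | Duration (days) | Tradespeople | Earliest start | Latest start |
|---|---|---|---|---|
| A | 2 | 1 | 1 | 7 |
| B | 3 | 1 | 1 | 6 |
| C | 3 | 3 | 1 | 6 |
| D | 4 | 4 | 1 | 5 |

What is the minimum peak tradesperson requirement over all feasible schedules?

Early-start (A@1, B@1, C@1, D@1) gives peak 9: d1:9  d2:9  d3:8  d4:4  d5:0  d6:0  d7:0  d8:0.
Shift D→4.
Schedule A@1, B@1, C@1, D@4: d1:5  d2:5  d3:4  d4:4  d5:4  d6:4  d7:4  d8:0 — peak 5.

5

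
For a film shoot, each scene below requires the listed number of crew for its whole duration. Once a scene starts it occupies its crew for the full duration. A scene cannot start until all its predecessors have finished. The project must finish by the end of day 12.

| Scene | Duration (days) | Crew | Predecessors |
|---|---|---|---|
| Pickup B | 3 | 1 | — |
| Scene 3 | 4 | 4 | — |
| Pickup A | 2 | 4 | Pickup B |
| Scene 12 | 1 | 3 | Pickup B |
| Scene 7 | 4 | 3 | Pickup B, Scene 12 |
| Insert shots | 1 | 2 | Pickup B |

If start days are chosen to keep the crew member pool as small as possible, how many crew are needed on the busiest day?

Early-start (Pickup B@1, Scene 3@1, Pickup A@4, Scene 12@4, Scene 7@5, Insert shots@4) gives peak 13: d1:5  d2:5  d3:5  d4:13  d5:7  d6:3  d7:3  d8:3  d9:0  d10:0  d11:0  d12:0.
Shift Pickup A→5, Scene 12→7, Scene 7→8, Insert shots→7.
Schedule Pickup B@1, Scene 3@1, Pickup A@5, Scene 12@7, Scene 7@8, Insert shots@7: d1:5  d2:5  d3:5  d4:4  d5:4  d6:4  d7:5  d8:3  d9:3  d10:3  d11:3  d12:0 — peak 5.

5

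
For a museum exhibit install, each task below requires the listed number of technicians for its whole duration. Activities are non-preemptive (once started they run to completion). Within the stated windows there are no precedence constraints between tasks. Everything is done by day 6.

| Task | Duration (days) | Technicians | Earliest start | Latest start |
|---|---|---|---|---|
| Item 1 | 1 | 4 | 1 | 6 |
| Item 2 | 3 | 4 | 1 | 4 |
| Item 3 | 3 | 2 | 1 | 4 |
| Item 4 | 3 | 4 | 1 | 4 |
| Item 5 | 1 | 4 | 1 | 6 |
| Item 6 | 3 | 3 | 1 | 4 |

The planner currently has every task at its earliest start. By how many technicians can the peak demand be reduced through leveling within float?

Early-start peak: d1:21  d2:13  d3:13  d4:0  d5:0  d6:0 ⇒ 21.
Leveled (Item 1@1, Item 2@1, Item 3@2, Item 4@4, Item 5@5, Item 6@2): d1:8  d2:9  d3:9  d4:9  d5:8  d6:4 ⇒ 9.
Reduction 21 − 9 = 12.

12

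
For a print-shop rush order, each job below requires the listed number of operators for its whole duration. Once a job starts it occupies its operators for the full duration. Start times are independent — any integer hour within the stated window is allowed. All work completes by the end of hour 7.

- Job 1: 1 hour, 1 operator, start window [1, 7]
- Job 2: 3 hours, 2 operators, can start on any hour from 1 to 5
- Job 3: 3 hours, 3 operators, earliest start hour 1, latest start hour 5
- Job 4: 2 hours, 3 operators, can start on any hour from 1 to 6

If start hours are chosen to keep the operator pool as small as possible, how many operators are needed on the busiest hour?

Early-start (Job 1@1, Job 2@1, Job 3@1, Job 4@1) gives peak 9: h1:9  h2:8  h3:5  h4:0  h5:0  h6:0  h7:0.
Shift Job 3→2, Job 4→5.
Schedule Job 1@1, Job 2@1, Job 3@2, Job 4@5: h1:3  h2:5  h3:5  h4:3  h5:3  h6:3  h7:0 — peak 5.

5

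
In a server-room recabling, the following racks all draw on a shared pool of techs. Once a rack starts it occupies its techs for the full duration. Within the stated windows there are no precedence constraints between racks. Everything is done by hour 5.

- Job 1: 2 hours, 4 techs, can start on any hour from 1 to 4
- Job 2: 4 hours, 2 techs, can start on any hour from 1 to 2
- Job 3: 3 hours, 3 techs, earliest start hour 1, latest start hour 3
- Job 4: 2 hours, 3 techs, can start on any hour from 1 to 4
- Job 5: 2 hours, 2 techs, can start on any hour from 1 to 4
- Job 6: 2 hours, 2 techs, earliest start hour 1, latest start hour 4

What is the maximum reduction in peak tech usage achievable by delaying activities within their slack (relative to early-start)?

7

Early-start peak: h1:16  h2:16  h3:5  h4:2  h5:0 ⇒ 16.
Leveled (Job 1@1, Job 2@1, Job 3@1, Job 4@3, Job 5@4, Job 6@4): h1:9  h2:9  h3:8  h4:9  h5:4 ⇒ 9.
Reduction 16 − 9 = 7.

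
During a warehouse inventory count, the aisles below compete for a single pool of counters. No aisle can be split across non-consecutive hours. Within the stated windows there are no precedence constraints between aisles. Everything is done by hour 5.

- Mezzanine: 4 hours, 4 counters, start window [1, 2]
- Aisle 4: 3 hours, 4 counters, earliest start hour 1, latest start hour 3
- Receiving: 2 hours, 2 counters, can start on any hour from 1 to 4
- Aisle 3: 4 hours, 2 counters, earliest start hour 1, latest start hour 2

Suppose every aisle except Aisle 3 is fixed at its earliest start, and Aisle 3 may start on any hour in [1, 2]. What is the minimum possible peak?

12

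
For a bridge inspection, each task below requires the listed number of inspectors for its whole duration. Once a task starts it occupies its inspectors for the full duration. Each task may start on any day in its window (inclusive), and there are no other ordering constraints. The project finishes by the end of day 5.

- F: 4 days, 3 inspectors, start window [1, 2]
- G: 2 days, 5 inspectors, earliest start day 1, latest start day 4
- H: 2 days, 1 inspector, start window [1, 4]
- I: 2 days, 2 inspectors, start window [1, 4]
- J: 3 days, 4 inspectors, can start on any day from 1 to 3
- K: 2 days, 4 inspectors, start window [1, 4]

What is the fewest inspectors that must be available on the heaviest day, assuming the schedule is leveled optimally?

Early-start (F@1, G@1, H@1, I@1, J@1, K@1) gives peak 19: d1:19  d2:19  d3:7  d4:3  d5:0.
Shift J→3, K→3.
Schedule F@1, G@1, H@1, I@1, J@3, K@3: d1:11  d2:11  d3:11  d4:11  d5:4 — peak 11.

11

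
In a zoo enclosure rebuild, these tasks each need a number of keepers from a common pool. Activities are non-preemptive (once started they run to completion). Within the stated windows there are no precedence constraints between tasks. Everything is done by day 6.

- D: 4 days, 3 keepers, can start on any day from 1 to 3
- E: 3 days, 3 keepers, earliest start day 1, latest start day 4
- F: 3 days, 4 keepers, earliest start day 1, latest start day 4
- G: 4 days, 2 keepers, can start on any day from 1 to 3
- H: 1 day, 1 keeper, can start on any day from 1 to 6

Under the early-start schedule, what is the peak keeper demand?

13

Early-start schedule: D@1, E@1, F@1, G@1, H@1.
Load per day: day 1: 13, day 2: 12, day 3: 12, day 4: 5, day 5: 0, day 6: 0.
Peak is 13.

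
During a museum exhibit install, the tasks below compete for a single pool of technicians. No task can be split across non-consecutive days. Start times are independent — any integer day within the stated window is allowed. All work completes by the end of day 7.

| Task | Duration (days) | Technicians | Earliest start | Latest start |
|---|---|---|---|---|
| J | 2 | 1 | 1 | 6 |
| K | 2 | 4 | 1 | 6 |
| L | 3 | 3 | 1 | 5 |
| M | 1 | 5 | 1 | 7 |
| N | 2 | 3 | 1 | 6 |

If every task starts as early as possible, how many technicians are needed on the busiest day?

Early-start schedule: J@1, K@1, L@1, M@1, N@1.
Load per day: day 1: 16, day 2: 11, day 3: 3, day 4: 0, day 5: 0, day 6: 0, day 7: 0.
Peak is 16.

16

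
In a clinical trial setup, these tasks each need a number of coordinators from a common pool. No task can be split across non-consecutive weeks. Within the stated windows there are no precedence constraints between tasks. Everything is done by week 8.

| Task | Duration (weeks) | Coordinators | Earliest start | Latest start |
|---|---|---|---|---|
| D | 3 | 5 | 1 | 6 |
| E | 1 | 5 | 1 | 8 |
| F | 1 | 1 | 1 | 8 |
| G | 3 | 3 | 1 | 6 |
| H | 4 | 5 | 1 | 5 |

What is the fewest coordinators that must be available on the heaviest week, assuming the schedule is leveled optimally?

Early-start (D@1, E@1, F@1, G@1, H@1) gives peak 19: w1:19  w2:13  w3:13  w4:5  w5:0  w6:0  w7:0  w8:0.
Shift E→4, G→2, H→5.
Schedule D@1, E@4, F@1, G@2, H@5: w1:6  w2:8  w3:8  w4:8  w5:5  w6:5  w7:5  w8:5 — peak 8.

8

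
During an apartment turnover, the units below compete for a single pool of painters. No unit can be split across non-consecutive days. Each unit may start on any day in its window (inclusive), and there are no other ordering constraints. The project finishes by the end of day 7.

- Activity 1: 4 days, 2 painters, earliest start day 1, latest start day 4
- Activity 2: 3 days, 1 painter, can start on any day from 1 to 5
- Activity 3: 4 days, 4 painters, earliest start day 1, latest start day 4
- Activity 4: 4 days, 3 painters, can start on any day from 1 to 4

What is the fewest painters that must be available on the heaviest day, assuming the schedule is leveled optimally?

9

Early-start (Activity 1@1, Activity 2@1, Activity 3@1, Activity 4@1) gives peak 10: d1:10  d2:10  d3:10  d4:9  d5:0  d6:0  d7:0.
Shift Activity 4→4.
Schedule Activity 1@1, Activity 2@1, Activity 3@1, Activity 4@4: d1:7  d2:7  d3:7  d4:9  d5:3  d6:3  d7:3 — peak 9.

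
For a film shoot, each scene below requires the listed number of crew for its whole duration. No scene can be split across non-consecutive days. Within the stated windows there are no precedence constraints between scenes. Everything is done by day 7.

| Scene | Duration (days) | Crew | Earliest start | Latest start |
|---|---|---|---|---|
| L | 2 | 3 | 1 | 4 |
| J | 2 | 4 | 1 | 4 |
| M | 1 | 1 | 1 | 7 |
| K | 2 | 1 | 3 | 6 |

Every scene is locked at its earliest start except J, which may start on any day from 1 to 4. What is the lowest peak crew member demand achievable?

5

J@1: d1:8  d2:7  d3:1  d4:1  d5:0  d6:0  d7:0 → peak 8
J@2: d1:4  d2:7  d3:5  d4:1  d5:0  d6:0  d7:0 → peak 7
J@3: d1:4  d2:3  d3:5  d4:5  d5:0  d6:0  d7:0 → peak 5
J@4: d1:4  d2:3  d3:1  d4:5  d5:4  d6:0  d7:0 → peak 5
Best is J@3, peak 5.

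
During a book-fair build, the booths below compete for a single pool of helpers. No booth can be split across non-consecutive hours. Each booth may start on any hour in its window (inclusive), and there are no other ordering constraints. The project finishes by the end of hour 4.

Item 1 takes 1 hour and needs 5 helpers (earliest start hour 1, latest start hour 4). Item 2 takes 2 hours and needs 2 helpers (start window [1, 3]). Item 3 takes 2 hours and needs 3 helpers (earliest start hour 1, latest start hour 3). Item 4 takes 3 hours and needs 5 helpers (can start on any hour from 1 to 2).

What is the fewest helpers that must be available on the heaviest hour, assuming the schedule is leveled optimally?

Early-start (Item 1@1, Item 2@1, Item 3@1, Item 4@1) gives peak 15: h1:15  h2:10  h3:5  h4:0.
Shift Item 3→3, Item 4→2.
Schedule Item 1@1, Item 2@1, Item 3@3, Item 4@2: h1:7  h2:7  h3:8  h4:8 — peak 8.
Total helper-hours = 30 over 4 hours ⇒ peak ≥ ⌈30/4⌉ = 8, so 8 is optimal.

8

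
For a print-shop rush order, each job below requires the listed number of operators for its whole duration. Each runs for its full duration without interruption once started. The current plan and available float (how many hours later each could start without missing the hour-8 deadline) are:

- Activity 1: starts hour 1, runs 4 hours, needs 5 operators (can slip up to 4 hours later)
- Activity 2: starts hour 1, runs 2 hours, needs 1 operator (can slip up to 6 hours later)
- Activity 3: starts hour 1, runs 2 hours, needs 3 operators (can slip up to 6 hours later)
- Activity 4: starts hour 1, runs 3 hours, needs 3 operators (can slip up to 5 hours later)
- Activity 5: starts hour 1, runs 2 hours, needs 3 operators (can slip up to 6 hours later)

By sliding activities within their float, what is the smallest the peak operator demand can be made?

6

Early-start (Activity 1@1, Activity 2@1, Activity 3@1, Activity 4@1, Activity 5@1) gives peak 15: h1:15  h2:15  h3:8  h4:5  h5:0  h6:0  h7:0  h8:0.
Shift Activity 3→5, Activity 4→5, Activity 5→7.
Schedule Activity 1@1, Activity 2@1, Activity 3@5, Activity 4@5, Activity 5@7: h1:6  h2:6  h3:5  h4:5  h5:6  h6:6  h7:6  h8:3 — peak 6.
Total operator-hours = 43 over 8 hours ⇒ peak ≥ ⌈43/8⌉ = 6, so 6 is optimal.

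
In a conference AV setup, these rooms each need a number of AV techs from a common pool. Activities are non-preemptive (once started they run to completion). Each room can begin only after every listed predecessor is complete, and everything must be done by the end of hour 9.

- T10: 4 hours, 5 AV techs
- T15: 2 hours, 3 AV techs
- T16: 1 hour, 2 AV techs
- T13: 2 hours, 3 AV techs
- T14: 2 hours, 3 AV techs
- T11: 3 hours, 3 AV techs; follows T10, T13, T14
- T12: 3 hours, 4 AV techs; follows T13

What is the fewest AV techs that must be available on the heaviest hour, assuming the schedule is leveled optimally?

Early-start (T10@1, T15@1, T16@1, T13@1, T14@1, T11@5, T12@3) gives peak 16: h1:16  h2:14  h3:9  h4:9  h5:7  h6:3  h7:3  h8:0  h9:0.
Shift T16→3, T13→4, T14→5, T11→7, T12→6.
Schedule T10@1, T15@1, T16@3, T13@4, T14@5, T11@7, T12@6: h1:8  h2:8  h3:7  h4:8  h5:6  h6:7  h7:7  h8:7  h9:3 — peak 8.

8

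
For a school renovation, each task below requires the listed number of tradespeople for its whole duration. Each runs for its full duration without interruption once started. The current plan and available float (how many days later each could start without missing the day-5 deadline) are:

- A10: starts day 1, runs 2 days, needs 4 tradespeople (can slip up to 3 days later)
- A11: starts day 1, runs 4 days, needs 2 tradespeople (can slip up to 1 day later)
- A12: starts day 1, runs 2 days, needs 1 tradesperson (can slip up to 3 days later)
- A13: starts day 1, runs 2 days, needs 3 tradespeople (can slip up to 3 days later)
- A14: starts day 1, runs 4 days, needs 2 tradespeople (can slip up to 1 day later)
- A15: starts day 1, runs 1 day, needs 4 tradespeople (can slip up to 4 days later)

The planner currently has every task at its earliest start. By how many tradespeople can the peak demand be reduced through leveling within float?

Early-start peak: d1:16  d2:12  d3:4  d4:4  d5:0 ⇒ 16.
Leveled (A10@1, A11@1, A12@3, A13@3, A14@1, A15@5): d1:8  d2:8  d3:8  d4:8  d5:4 ⇒ 8.
Reduction 16 − 8 = 8.

8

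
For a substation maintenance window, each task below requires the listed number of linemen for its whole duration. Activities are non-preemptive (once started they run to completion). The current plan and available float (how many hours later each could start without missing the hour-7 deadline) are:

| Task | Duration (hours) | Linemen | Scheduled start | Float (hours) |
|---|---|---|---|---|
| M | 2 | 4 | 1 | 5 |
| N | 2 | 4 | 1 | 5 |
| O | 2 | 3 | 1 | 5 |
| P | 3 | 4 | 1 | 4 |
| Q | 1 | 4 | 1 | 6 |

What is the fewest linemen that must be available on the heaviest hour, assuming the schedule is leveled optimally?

Early-start (M@1, N@1, O@1, P@1, Q@1) gives peak 19: h1:19  h2:15  h3:4  h4:0  h5:0  h6:0  h7:0.
Shift O→3, P→3, Q→5.
Schedule M@1, N@1, O@3, P@3, Q@5: h1:8  h2:8  h3:7  h4:7  h5:8  h6:0  h7:0 — peak 8.

8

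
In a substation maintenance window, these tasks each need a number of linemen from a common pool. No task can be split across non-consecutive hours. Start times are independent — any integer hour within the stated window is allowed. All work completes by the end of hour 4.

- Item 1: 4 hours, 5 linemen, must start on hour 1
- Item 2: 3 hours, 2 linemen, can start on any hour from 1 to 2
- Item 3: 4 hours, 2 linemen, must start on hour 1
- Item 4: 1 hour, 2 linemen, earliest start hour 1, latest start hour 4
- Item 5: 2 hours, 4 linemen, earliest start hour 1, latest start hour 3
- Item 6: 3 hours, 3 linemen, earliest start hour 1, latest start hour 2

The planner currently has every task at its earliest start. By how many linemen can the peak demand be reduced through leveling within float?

2

Early-start peak: h1:18  h2:16  h3:12  h4:7 ⇒ 18.
Leveled (Item 1@1, Item 2@1, Item 3@1, Item 4@1, Item 5@1, Item 6@2): h1:15  h2:16  h3:12  h4:10 ⇒ 16.
Reduction 18 − 16 = 2.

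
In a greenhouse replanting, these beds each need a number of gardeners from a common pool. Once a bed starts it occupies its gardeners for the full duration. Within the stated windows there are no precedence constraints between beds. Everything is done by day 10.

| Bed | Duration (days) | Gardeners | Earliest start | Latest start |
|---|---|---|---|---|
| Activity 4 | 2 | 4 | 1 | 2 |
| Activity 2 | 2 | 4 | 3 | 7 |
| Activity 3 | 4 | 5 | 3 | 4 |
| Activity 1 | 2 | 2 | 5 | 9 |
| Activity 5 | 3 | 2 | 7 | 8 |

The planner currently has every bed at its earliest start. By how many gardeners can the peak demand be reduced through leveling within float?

Early-start peak: d1:4  d2:4  d3:9  d4:9  d5:7  d6:7  d7:2  d8:2  d9:2  d10:0 ⇒ 9.
Leveled (Activity 4@1, Activity 2@7, Activity 3@3, Activity 1@9, Activity 5@7): d1:4  d2:4  d3:5  d4:5  d5:5  d6:5  d7:6  d8:6  d9:4  d10:2 ⇒ 6.
Reduction 9 − 6 = 3.

3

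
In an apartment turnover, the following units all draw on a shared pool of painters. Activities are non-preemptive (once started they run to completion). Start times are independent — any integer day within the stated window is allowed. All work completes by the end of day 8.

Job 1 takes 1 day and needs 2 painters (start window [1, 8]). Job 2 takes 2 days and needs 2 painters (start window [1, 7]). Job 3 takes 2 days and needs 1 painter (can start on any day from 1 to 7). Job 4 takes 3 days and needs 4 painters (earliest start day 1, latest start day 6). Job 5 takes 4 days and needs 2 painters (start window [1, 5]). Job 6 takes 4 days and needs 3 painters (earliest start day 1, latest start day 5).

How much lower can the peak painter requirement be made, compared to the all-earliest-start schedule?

8

Early-start peak: d1:14  d2:12  d3:9  d4:5  d5:0  d6:0  d7:0  d8:0 ⇒ 14.
Leveled (Job 1@1, Job 2@1, Job 3@1, Job 4@6, Job 5@3, Job 6@2): d1:5  d2:6  d3:5  d4:5  d5:5  d6:6  d7:4  d8:4 ⇒ 6.
Reduction 14 − 6 = 8.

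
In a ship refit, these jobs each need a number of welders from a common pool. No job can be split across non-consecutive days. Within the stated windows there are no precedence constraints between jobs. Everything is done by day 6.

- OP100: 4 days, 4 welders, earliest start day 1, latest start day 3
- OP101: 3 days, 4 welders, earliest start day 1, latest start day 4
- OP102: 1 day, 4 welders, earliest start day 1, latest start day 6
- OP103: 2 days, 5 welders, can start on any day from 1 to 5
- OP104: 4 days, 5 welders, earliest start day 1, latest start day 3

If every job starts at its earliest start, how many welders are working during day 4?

At early start, day 4 has: OP100, OP104.
Demand: 4 + 5 = 9.

9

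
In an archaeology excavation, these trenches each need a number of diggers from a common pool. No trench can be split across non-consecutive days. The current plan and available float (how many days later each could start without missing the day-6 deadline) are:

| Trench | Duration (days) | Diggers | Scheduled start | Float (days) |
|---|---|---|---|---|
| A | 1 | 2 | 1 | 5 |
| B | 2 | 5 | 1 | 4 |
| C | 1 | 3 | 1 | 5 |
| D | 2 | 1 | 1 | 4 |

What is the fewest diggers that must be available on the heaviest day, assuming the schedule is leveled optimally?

5

Early-start (A@1, B@1, C@1, D@1) gives peak 11: d1:11  d2:6  d3:0  d4:0  d5:0  d6:0.
Shift B→2, D→4.
Schedule A@1, B@2, C@1, D@4: d1:5  d2:5  d3:5  d4:1  d5:1  d6:0 — peak 5.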